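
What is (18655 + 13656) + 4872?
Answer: 37183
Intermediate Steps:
(18655 + 13656) + 4872 = 32311 + 4872 = 37183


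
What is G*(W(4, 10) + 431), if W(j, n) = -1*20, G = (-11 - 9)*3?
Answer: -24660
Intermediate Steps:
G = -60 (G = -20*3 = -60)
W(j, n) = -20
G*(W(4, 10) + 431) = -60*(-20 + 431) = -60*411 = -24660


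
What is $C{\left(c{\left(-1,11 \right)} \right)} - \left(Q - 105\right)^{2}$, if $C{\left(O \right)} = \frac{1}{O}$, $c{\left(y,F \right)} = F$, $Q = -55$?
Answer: $- \frac{281599}{11} \approx -25600.0$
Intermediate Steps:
$C{\left(c{\left(-1,11 \right)} \right)} - \left(Q - 105\right)^{2} = \frac{1}{11} - \left(-55 - 105\right)^{2} = \frac{1}{11} - \left(-160\right)^{2} = \frac{1}{11} - 25600 = - \frac{281599}{11}$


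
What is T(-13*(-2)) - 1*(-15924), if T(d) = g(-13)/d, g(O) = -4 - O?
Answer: 414033/26 ≈ 15924.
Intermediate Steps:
T(d) = 9/d (T(d) = (-4 - 1*(-13))/d = (-4 + 13)/d = 9/d)
T(-13*(-2)) - 1*(-15924) = 9/((-13*(-2))) - 1*(-15924) = 9/26 + 15924 = 414033/26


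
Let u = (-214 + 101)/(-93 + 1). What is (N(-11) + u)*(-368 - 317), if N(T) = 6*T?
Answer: 4081915/92 ≈ 44369.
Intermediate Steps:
u = 113/92 (u = -113/(-92) = -113*(-1/92) = 113/92 ≈ 1.2283)
(N(-11) + u)*(-368 - 317) = (6*(-11) + 113/92)*(-368 - 317) = (-66 + 113/92)*(-685) = -5959/92*(-685) = 4081915/92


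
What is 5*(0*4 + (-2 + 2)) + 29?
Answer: 29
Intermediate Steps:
5*(0*4 + (-2 + 2)) + 29 = 5*(0 + 0) + 29 = 5*0 + 29 = 0 + 29 = 29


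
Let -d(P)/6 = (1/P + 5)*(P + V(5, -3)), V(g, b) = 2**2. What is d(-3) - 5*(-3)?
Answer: -13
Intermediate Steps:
V(g, b) = 4
d(P) = -6*(4 + P)*(5 + 1/P) (d(P) = -6*(1/P + 5)*(P + 4) = -6*(5 + 1/P)*(4 + P) = -6*(4 + P)*(5 + 1/P))
d(-3) - 5*(-3) = (-126 - 30*(-3) - 24/(-3)) - 5*(-3) = (-126 + 90 - 24*(-1/3)) + 15 = (-126 + 90 + 8) + 15 = -28 + 15 = -13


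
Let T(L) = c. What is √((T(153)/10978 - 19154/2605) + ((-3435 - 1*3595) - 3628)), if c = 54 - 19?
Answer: I*√8722420177595234330/28597690 ≈ 103.27*I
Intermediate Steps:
c = 35
T(L) = 35
√((T(153)/10978 - 19154/2605) + ((-3435 - 1*3595) - 3628)) = √((35/10978 - 19154/2605) + ((-3435 - 1*3595) - 3628)) = √((35*(1/10978) - 19154*1/2605) + ((-3435 - 3595) - 3628)) = √((35/10978 - 19154/2605) + (-7030 - 3628)) = √(-210181437/28597690 - 10658) = √(-305004361457/28597690) = I*√8722420177595234330/28597690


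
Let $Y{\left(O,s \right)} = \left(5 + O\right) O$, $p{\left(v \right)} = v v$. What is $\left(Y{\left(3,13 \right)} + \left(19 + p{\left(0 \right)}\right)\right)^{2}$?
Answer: $1849$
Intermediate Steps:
$p{\left(v \right)} = v^{2}$
$Y{\left(O,s \right)} = O \left(5 + O\right)$
$\left(Y{\left(3,13 \right)} + \left(19 + p{\left(0 \right)}\right)\right)^{2} = \left(3 \left(5 + 3\right) + \left(19 + 0^{2}\right)\right)^{2} = \left(3 \cdot 8 + \left(19 + 0\right)\right)^{2} = \left(24 + 19\right)^{2} = 43^{2} = 1849$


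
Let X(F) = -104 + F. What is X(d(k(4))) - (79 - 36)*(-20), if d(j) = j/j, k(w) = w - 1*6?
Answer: 757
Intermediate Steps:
k(w) = -6 + w (k(w) = w - 6 = -6 + w)
d(j) = 1
X(d(k(4))) - (79 - 36)*(-20) = (-104 + 1) - (79 - 36)*(-20) = -103 - 43*(-20) = -103 - 1*(-860) = -103 + 860 = 757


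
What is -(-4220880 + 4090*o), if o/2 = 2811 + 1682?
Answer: -32531860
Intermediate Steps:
o = 8986 (o = 2*(2811 + 1682) = 2*4493 = 8986)
-(-4220880 + 4090*o) = -4090/(1/(8986 - 1032)) = -4090/(1/7954) = -4090/1/7954 = -4090*7954 = -32531860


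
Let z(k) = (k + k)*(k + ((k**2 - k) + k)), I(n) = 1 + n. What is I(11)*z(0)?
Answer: 0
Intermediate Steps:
z(k) = 2*k*(k + k**2) (z(k) = (2*k)*(k + k**2) = 2*k*(k + k**2))
I(11)*z(0) = (1 + 11)*(2*0**2*(1 + 0)) = 12*(2*0*1) = 12*0 = 0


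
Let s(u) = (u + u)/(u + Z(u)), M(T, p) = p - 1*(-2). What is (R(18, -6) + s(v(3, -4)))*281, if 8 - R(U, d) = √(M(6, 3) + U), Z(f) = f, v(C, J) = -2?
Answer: 2529 - 281*√23 ≈ 1181.4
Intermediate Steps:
M(T, p) = 2 + p (M(T, p) = p + 2 = 2 + p)
R(U, d) = 8 - √(5 + U) (R(U, d) = 8 - √((2 + 3) + U) = 8 - √(5 + U))
s(u) = 1 (s(u) = (u + u)/(u + u) = (2*u)/((2*u)) = (2*u)*(1/(2*u)) = 1)
(R(18, -6) + s(v(3, -4)))*281 = ((8 - √(5 + 18)) + 1)*281 = ((8 - √23) + 1)*281 = (9 - √23)*281 = 2529 - 281*√23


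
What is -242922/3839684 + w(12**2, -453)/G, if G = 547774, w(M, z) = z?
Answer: -16850716560/262909882927 ≈ -0.064093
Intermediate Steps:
-242922/3839684 + w(12**2, -453)/G = -242922/3839684 - 453/547774 = -242922*1/3839684 - 453*1/547774 = -121461/1919842 - 453/547774 = -16850716560/262909882927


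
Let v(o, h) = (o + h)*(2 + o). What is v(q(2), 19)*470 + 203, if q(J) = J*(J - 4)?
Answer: -13897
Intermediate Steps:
q(J) = J*(-4 + J)
v(o, h) = (2 + o)*(h + o) (v(o, h) = (h + o)*(2 + o) = (2 + o)*(h + o))
v(q(2), 19)*470 + 203 = ((2*(-4 + 2))² + 2*19 + 2*(2*(-4 + 2)) + 19*(2*(-4 + 2)))*470 + 203 = ((2*(-2))² + 38 + 2*(2*(-2)) + 19*(2*(-2)))*470 + 203 = ((-4)² + 38 + 2*(-4) + 19*(-4))*470 + 203 = (16 + 38 - 8 - 76)*470 + 203 = -30*470 + 203 = -14100 + 203 = -13897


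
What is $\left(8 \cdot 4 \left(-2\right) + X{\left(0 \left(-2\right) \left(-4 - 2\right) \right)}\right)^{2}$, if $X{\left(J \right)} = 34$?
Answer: $900$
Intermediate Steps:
$\left(8 \cdot 4 \left(-2\right) + X{\left(0 \left(-2\right) \left(-4 - 2\right) \right)}\right)^{2} = \left(8 \cdot 4 \left(-2\right) + 34\right)^{2} = \left(32 \left(-2\right) + 34\right)^{2} = \left(-64 + 34\right)^{2} = \left(-30\right)^{2} = 900$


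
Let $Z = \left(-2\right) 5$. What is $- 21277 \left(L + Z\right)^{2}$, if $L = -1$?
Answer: $-2574517$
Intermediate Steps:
$Z = -10$
$- 21277 \left(L + Z\right)^{2} = - 21277 \left(-1 - 10\right)^{2} = - 21277 \left(-11\right)^{2} = \left(-21277\right) 121 = -2574517$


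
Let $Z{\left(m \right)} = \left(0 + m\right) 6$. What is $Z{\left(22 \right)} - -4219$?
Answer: $4351$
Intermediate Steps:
$Z{\left(m \right)} = 6 m$ ($Z{\left(m \right)} = m 6 = 6 m$)
$Z{\left(22 \right)} - -4219 = 6 \cdot 22 - -4219 = 132 + 4219 = 4351$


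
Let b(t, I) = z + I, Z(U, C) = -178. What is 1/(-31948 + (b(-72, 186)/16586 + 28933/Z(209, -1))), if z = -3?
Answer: -738077/23700046537 ≈ -3.1142e-5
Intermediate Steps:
b(t, I) = -3 + I
1/(-31948 + (b(-72, 186)/16586 + 28933/Z(209, -1))) = 1/(-31948 + ((-3 + 186)/16586 + 28933/(-178))) = 1/(-31948 + (183*(1/16586) + 28933*(-1/178))) = 1/(-31948 + (183/16586 - 28933/178)) = 1/(-31948 - 119962541/738077) = 1/(-23700046537/738077) = -738077/23700046537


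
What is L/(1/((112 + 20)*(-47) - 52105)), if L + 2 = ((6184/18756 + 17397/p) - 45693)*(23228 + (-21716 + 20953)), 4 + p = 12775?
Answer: 132744636298895568886/2217897 ≈ 5.9852e+13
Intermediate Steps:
p = 12771 (p = -4 + 12775 = 12771)
L = -2276571992297854/2217897 (L = -2 + ((6184/18756 + 17397/12771) - 45693)*(23228 + (-21716 + 20953)) = -2 + ((6184*(1/18756) + 17397*(1/12771)) - 45693)*(23228 - 763) = -2 + ((1546/4689 + 1933/1419) - 45693)*22465 = -2 + (3752537/2217897 - 45693)*22465 = -2 - 101338615084/2217897*22465 = -2 - 2276571987862060/2217897 = -2276571992297854/2217897 ≈ -1.0265e+9)
L/(1/((112 + 20)*(-47) - 52105)) = -2276571992297854/(2217897*(1/((112 + 20)*(-47) - 52105))) = -2276571992297854/(2217897*(1/(132*(-47) - 52105))) = -2276571992297854/(2217897*(1/(-6204 - 52105))) = -2276571992297854/(2217897*(1/(-58309))) = -2276571992297854/(2217897*(-1/58309)) = -2276571992297854/2217897*(-58309) = 132744636298895568886/2217897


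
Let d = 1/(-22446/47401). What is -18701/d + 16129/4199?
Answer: 1763347881283/199036799 ≈ 8859.4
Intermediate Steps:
d = -47401/22446 (d = 1/(-22446*1/47401) = 1/(-22446/47401) = -47401/22446 ≈ -2.1118)
-18701/d + 16129/4199 = -18701/(-47401/22446) + 16129/4199 = -18701*(-22446/47401) + 16129*(1/4199) = 419762646/47401 + 16129/4199 = 1763347881283/199036799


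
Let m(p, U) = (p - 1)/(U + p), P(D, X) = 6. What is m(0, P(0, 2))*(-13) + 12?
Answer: 85/6 ≈ 14.167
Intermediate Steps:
m(p, U) = (-1 + p)/(U + p)
m(0, P(0, 2))*(-13) + 12 = ((-1 + 0)/(6 + 0))*(-13) + 12 = (-1/6)*(-13) + 12 = ((⅙)*(-1))*(-13) + 12 = -⅙*(-13) + 12 = 13/6 + 12 = 85/6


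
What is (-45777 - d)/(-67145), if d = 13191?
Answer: 4536/5165 ≈ 0.87822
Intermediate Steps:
(-45777 - d)/(-67145) = (-45777 - 1*13191)/(-67145) = (-45777 - 13191)*(-1/67145) = -58968*(-1/67145) = 4536/5165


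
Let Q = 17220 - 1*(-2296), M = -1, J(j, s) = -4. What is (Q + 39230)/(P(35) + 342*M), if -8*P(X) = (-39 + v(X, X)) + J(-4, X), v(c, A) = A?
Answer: -58746/341 ≈ -172.28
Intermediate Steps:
Q = 19516 (Q = 17220 + 2296 = 19516)
P(X) = 43/8 - X/8 (P(X) = -((-39 + X) - 4)/8 = -(-43 + X)/8 = 43/8 - X/8)
(Q + 39230)/(P(35) + 342*M) = (19516 + 39230)/((43/8 - ⅛*35) + 342*(-1)) = 58746/((43/8 - 35/8) - 342) = 58746/(1 - 342) = 58746/(-341) = 58746*(-1/341) = -58746/341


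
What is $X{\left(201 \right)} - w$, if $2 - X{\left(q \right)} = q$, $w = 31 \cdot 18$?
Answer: $-757$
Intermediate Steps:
$w = 558$
$X{\left(q \right)} = 2 - q$
$X{\left(201 \right)} - w = \left(2 - 201\right) - 558 = -199 - 558 = -757$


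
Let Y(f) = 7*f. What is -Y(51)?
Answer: -357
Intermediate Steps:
-Y(51) = -7*51 = -1*357 = -357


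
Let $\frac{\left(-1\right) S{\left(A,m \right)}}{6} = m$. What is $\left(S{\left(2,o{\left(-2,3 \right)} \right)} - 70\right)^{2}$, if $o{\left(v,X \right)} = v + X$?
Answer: $5776$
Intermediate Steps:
$o{\left(v,X \right)} = X + v$
$S{\left(A,m \right)} = - 6 m$
$\left(S{\left(2,o{\left(-2,3 \right)} \right)} - 70\right)^{2} = \left(- 6 \left(3 - 2\right) - 70\right)^{2} = \left(\left(-6\right) 1 - 70\right)^{2} = \left(-6 - 70\right)^{2} = \left(-76\right)^{2} = 5776$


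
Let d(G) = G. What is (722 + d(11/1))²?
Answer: 537289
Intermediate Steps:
(722 + d(11/1))² = (722 + 11/1)² = (722 + 11*1)² = (722 + 11)² = 733² = 537289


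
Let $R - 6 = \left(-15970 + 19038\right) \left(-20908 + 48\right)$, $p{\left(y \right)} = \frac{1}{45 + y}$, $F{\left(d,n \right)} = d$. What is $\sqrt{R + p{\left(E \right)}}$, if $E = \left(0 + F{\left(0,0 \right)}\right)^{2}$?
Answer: $\frac{i \sqrt{14399656645}}{15} \approx 7999.9 i$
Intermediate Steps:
$E = 0$ ($E = \left(0 + 0\right)^{2} = 0^{2} = 0$)
$R = -63998474$ ($R = 6 + \left(-15970 + 19038\right) \left(-20908 + 48\right) = 6 + 3068 \left(-20860\right) = 6 - 63998480 = -63998474$)
$\sqrt{R + p{\left(E \right)}} = \sqrt{-63998474 + \frac{1}{45 + 0}} = \sqrt{-63998474 + \frac{1}{45}} = \sqrt{- \frac{2879931329}{45}} = \frac{i \sqrt{14399656645}}{15}$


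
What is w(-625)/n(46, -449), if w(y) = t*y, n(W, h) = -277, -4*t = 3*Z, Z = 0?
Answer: 0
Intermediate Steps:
t = 0 (t = -3*0/4 = -¼*0 = 0)
w(y) = 0 (w(y) = 0*y = 0)
w(-625)/n(46, -449) = 0/(-277) = 0*(-1/277) = 0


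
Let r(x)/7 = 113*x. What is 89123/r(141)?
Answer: 89123/111531 ≈ 0.79909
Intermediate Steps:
r(x) = 791*x (r(x) = 7*(113*x) = 791*x)
89123/r(141) = 89123/((791*141)) = 89123/111531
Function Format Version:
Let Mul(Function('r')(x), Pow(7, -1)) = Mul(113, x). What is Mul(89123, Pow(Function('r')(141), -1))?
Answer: Rational(89123, 111531) ≈ 0.79909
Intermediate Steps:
Function('r')(x) = Mul(791, x) (Function('r')(x) = Mul(7, Mul(113, x)) = Mul(791, x))
Mul(89123, Pow(Function('r')(141), -1)) = Mul(89123, Pow(Mul(791, 141), -1)) = Mul(89123, Pow(111531, -1)) = Mul(89123, Rational(1, 111531)) = Rational(89123, 111531)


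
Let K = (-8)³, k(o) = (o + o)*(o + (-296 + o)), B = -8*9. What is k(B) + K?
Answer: 62848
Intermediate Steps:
B = -72
k(o) = 2*o*(-296 + 2*o) (k(o) = (2*o)*(-296 + 2*o) = 2*o*(-296 + 2*o))
K = -512
k(B) + K = 4*(-72)*(-148 - 72) - 512 = 4*(-72)*(-220) - 512 = 63360 - 512 = 62848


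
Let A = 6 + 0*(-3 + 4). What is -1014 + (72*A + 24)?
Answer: -558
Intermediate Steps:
A = 6 (A = 6 + 0*1 = 6 + 0 = 6)
-1014 + (72*A + 24) = -1014 + (72*6 + 24) = -1014 + (432 + 24) = -1014 + 456 = -558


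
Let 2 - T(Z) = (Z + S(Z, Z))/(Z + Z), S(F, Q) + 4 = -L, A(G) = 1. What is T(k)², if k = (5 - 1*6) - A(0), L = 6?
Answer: 1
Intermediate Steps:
S(F, Q) = -10 (S(F, Q) = -4 - 1*6 = -4 - 6 = -10)
k = -2 (k = (5 - 1*6) - 1*1 = (5 - 6) - 1 = -1 - 1 = -2)
T(Z) = 2 - (-10 + Z)/(2*Z) (T(Z) = 2 - (Z - 10)/(Z + Z) = 2 - (-10 + Z)/(2*Z))
T(k)² = (3/2 + 5/(-2))² = (3/2 + 5*(-½))² = (3/2 - 5/2)² = (-1)² = 1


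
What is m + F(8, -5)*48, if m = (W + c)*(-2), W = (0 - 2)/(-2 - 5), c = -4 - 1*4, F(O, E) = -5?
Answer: -1572/7 ≈ -224.57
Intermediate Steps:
c = -8 (c = -4 - 4 = -8)
W = 2/7 (W = -2/(-7) = -2*(-1/7) = 2/7 ≈ 0.28571)
m = 108/7 (m = (2/7 - 8)*(-2) = -54/7*(-2) = 108/7 ≈ 15.429)
m + F(8, -5)*48 = 108/7 - 5*48 = 108/7 - 240 = -1572/7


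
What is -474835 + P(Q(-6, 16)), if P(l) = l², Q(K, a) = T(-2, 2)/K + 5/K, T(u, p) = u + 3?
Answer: -474834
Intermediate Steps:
T(u, p) = 3 + u
Q(K, a) = 6/K (Q(K, a) = (3 - 2)/K + 5/K = 1/K + 5/K = 6/K)
-474835 + P(Q(-6, 16)) = -474835 + (6/(-6))² = -474835 + (6*(-⅙))² = -474835 + (-1)² = -474835 + 1 = -474834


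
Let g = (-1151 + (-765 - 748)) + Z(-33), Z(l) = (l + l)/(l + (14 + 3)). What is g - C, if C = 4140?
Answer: -54399/8 ≈ -6799.9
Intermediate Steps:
Z(l) = 2*l/(17 + l) (Z(l) = (2*l)/(l + 17) = (2*l)/(17 + l) = 2*l/(17 + l))
g = -21279/8 (g = (-1151 + (-765 - 748)) + 2*(-33)/(17 - 33) = (-1151 - 1513) + 2*(-33)/(-16) = -2664 + 2*(-33)*(-1/16) = -2664 + 33/8 = -21279/8 ≈ -2659.9)
g - C = -21279/8 - 1*4140 = -21279/8 - 4140 = -54399/8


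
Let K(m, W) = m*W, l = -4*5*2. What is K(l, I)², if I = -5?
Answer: 40000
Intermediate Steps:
l = -40 (l = -20*2 = -40)
K(m, W) = W*m
K(l, I)² = (-5*(-40))² = 200² = 40000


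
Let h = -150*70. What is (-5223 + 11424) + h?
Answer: -4299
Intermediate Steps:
h = -10500
(-5223 + 11424) + h = (-5223 + 11424) - 10500 = 6201 - 10500 = -4299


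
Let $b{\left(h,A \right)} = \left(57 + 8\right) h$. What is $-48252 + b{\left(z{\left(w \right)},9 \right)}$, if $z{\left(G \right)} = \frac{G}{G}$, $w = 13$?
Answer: $-48187$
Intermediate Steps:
$z{\left(G \right)} = 1$
$b{\left(h,A \right)} = 65 h$
$-48252 + b{\left(z{\left(w \right)},9 \right)} = -48252 + 65 \cdot 1 = -48252 + 65 = -48187$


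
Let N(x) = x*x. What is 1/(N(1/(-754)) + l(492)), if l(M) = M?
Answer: 568516/279709873 ≈ 0.0020325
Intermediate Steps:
N(x) = x²
1/(N(1/(-754)) + l(492)) = 1/((1/(-754))² + 492) = 1/((-1/754)² + 492) = 1/(1/568516 + 492) = 1/(279709873/568516) = 568516/279709873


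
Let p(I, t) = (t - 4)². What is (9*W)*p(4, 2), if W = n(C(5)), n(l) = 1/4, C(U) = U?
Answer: 9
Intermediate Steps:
p(I, t) = (-4 + t)²
n(l) = ¼
W = ¼ ≈ 0.25000
(9*W)*p(4, 2) = (9*(¼))*(-4 + 2)² = (9/4)*(-2)² = (9/4)*4 = 9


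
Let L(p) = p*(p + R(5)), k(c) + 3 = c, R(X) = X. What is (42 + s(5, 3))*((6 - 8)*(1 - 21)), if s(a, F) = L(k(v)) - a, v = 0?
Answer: 1240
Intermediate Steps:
k(c) = -3 + c
L(p) = p*(5 + p) (L(p) = p*(p + 5) = p*(5 + p))
s(a, F) = -6 - a (s(a, F) = (-3 + 0)*(5 + (-3 + 0)) - a = -3*(5 - 3) - a = -3*2 - a = -6 - a)
(42 + s(5, 3))*((6 - 8)*(1 - 21)) = (42 + (-6 - 1*5))*((6 - 8)*(1 - 21)) = (42 + (-6 - 5))*(-2*(-20)) = (42 - 11)*40 = 31*40 = 1240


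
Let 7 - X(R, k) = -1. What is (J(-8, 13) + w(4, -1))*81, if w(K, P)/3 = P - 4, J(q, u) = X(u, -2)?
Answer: -567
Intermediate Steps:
X(R, k) = 8 (X(R, k) = 7 - 1*(-1) = 7 + 1 = 8)
J(q, u) = 8
w(K, P) = -12 + 3*P (w(K, P) = 3*(P - 4) = 3*(-4 + P) = -12 + 3*P)
(J(-8, 13) + w(4, -1))*81 = (8 + (-12 + 3*(-1)))*81 = (8 + (-12 - 3))*81 = (8 - 15)*81 = -7*81 = -567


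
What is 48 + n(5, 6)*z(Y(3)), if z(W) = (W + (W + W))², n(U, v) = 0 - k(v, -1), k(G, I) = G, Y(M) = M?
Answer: -438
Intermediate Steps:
n(U, v) = -v (n(U, v) = 0 - v = -v)
z(W) = 9*W² (z(W) = (W + 2*W)² = (3*W)² = 9*W²)
48 + n(5, 6)*z(Y(3)) = 48 + (-1*6)*(9*3²) = 48 - 54*9 = 48 - 6*81 = 48 - 486 = -438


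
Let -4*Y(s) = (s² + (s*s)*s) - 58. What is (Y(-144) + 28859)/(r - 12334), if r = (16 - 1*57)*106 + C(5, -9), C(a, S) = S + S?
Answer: -513457/11132 ≈ -46.124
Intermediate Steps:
Y(s) = 29/2 - s²/4 - s³/4 (Y(s) = -((s² + (s*s)*s) - 58)/4 = -((s² + s²*s) - 58)/4 = -((s² + s³) - 58)/4 = -(-58 + s² + s³)/4 = 29/2 - s²/4 - s³/4)
C(a, S) = 2*S
r = -4364 (r = (16 - 1*57)*106 + 2*(-9) = (16 - 57)*106 - 18 = -41*106 - 18 = -4346 - 18 = -4364)
(Y(-144) + 28859)/(r - 12334) = ((29/2 - ¼*(-144)² - ¼*(-144)³) + 28859)/(-4364 - 12334) = ((29/2 - ¼*20736 - ¼*(-2985984)) + 28859)/(-16698) = ((29/2 - 5184 + 746496) + 28859)*(-1/16698) = (1482653/2 + 28859)*(-1/16698) = (1540371/2)*(-1/16698) = -513457/11132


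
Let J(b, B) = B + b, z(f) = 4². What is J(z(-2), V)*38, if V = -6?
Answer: 380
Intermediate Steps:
z(f) = 16
J(z(-2), V)*38 = (-6 + 16)*38 = 10*38 = 380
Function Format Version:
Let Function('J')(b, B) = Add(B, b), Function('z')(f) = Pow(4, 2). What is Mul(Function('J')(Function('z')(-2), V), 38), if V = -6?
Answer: 380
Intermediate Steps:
Function('z')(f) = 16
Mul(Function('J')(Function('z')(-2), V), 38) = Mul(Add(-6, 16), 38) = Mul(10, 38) = 380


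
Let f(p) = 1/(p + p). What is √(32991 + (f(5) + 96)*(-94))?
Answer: 2*√149735/5 ≈ 154.78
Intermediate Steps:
f(p) = 1/(2*p)
√(32991 + (f(5) + 96)*(-94)) = √(32991 + ((½)/5 + 96)*(-94)) = √(32991 + ((½)*(⅕) + 96)*(-94)) = √(32991 + (⅒ + 96)*(-94)) = √(32991 + (961/10)*(-94)) = √(32991 - 45167/5) = √(119788/5) = 2*√149735/5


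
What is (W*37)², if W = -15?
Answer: 308025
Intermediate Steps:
(W*37)² = (-15*37)² = (-555)² = 308025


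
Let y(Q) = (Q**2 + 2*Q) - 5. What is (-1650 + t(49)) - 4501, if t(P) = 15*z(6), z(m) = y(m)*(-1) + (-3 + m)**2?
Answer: -6661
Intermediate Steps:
y(Q) = -5 + Q**2 + 2*Q
z(m) = 5 + (-3 + m)**2 - m**2 - 2*m (z(m) = (-5 + m**2 + 2*m)*(-1) + (-3 + m)**2 = (5 - m**2 - 2*m) + (-3 + m)**2 = 5 + (-3 + m)**2 - m**2 - 2*m)
t(P) = -510 (t(P) = 15*(14 - 8*6) = 15*(14 - 48) = 15*(-34) = -510)
(-1650 + t(49)) - 4501 = (-1650 - 510) - 4501 = -2160 - 4501 = -6661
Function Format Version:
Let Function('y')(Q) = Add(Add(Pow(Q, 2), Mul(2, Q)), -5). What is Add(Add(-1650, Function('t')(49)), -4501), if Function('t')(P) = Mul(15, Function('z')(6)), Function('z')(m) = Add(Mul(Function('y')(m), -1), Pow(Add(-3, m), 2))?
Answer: -6661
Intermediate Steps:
Function('y')(Q) = Add(-5, Pow(Q, 2), Mul(2, Q))
Function('z')(m) = Add(5, Pow(Add(-3, m), 2), Mul(-1, Pow(m, 2)), Mul(-2, m)) (Function('z')(m) = Add(Mul(Add(-5, Pow(m, 2), Mul(2, m)), -1), Pow(Add(-3, m), 2)) = Add(Add(5, Mul(-1, Pow(m, 2)), Mul(-2, m)), Pow(Add(-3, m), 2)) = Add(5, Pow(Add(-3, m), 2), Mul(-1, Pow(m, 2)), Mul(-2, m)))
Function('t')(P) = -510 (Function('t')(P) = Mul(15, Add(14, Mul(-8, 6))) = Mul(15, Add(14, -48)) = Mul(15, -34) = -510)
Add(Add(-1650, Function('t')(49)), -4501) = Add(Add(-1650, -510), -4501) = Add(-2160, -4501) = -6661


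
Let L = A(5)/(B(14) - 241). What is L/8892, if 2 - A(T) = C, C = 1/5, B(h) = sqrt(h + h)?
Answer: -241/286781820 - sqrt(7)/143390910 ≈ -8.5881e-7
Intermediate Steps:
B(h) = sqrt(2)*sqrt(h) (B(h) = sqrt(2*h) = sqrt(2)*sqrt(h))
C = 1/5 ≈ 0.20000
A(T) = 9/5 (A(T) = 2 - 1*1/5 = 2 - 1/5 = 9/5)
L = 9/(5*(-241 + 2*sqrt(7))) (L = (9/5)/(sqrt(2)*sqrt(14) - 241) = (9/5)/(2*sqrt(7) - 241) = (9/5)/(-241 + 2*sqrt(7)) = 9/(5*(-241 + 2*sqrt(7))) ≈ -0.0076366)
L/8892 = (-723/96755 - 6*sqrt(7)/96755)/8892 = (-723/96755 - 6*sqrt(7)/96755)*(1/8892) = -241/286781820 - sqrt(7)/143390910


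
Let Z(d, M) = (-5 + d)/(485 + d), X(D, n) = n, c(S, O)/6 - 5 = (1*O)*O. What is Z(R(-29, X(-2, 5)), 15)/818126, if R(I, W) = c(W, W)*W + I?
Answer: 433/554689428 ≈ 7.8062e-7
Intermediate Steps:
c(S, O) = 30 + 6*O² (c(S, O) = 30 + 6*((1*O)*O) = 30 + 6*(O*O) = 30 + 6*O²)
R(I, W) = I + W*(30 + 6*W²) (R(I, W) = (30 + 6*W²)*W + I = W*(30 + 6*W²) + I = I + W*(30 + 6*W²))
Z(d, M) = (-5 + d)/(485 + d)
Z(R(-29, X(-2, 5)), 15)/818126 = ((-5 + (-29 + 6*5*(5 + 5²)))/(485 + (-29 + 6*5*(5 + 5²))))/818126 = ((-5 + (-29 + 6*5*(5 + 25)))/(485 + (-29 + 6*5*(5 + 25))))*(1/818126) = ((-5 + (-29 + 6*5*30))/(485 + (-29 + 6*5*30)))*(1/818126) = ((-5 + (-29 + 900))/(485 + (-29 + 900)))*(1/818126) = ((-5 + 871)/(485 + 871))*(1/818126) = (866/1356)*(1/818126) = ((1/1356)*866)*(1/818126) = (433/678)*(1/818126) = 433/554689428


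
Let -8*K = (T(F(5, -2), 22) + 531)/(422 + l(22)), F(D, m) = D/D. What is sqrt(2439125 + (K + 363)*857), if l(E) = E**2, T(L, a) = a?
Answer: sqrt(9029690516091)/1812 ≈ 1658.4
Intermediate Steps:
F(D, m) = 1
K = -553/7248 (K = -(22 + 531)/(8*(422 + 22**2)) = -553/(8*(422 + 484)) = -553/(8*906) = -1/8*553/906 = -553/7248 ≈ -0.076297)
sqrt(2439125 + (K + 363)*857) = sqrt(2439125 + (-553/7248 + 363)*857) = sqrt(2439125 + (2630471/7248)*857) = sqrt(2439125 + 2254313647/7248) = sqrt(19933091647/7248) = sqrt(9029690516091)/1812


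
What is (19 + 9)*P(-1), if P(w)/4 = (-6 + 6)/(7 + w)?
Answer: 0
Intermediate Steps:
P(w) = 0 (P(w) = 4*((-6 + 6)/(7 + w)) = 4*(0/(7 + w)) = 4*0 = 0)
(19 + 9)*P(-1) = (19 + 9)*0 = 28*0 = 0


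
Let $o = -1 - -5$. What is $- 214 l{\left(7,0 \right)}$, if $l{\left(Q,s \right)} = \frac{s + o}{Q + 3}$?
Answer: $- \frac{428}{5} \approx -85.6$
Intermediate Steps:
$o = 4$ ($o = -1 + 5 = 4$)
$l{\left(Q,s \right)} = \frac{4 + s}{3 + Q}$ ($l{\left(Q,s \right)} = \frac{s + 4}{Q + 3} = \frac{4 + s}{3 + Q}$)
$- 214 l{\left(7,0 \right)} = - 214 \frac{4 + 0}{3 + 7} = - 214 \cdot \frac{1}{10} \cdot 4 = \left(-214\right) \frac{2}{5} = - \frac{428}{5}$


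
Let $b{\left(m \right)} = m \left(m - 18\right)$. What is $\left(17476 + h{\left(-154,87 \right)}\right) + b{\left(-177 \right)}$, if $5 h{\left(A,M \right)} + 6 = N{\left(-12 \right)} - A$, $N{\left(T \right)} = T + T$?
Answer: $\frac{260079}{5} \approx 52016.0$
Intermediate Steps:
$N{\left(T \right)} = 2 T$
$b{\left(m \right)} = m \left(-18 + m\right)$
$h{\left(A,M \right)} = -6 - \frac{A}{5}$ ($h{\left(A,M \right)} = - \frac{6}{5} + \frac{2 \left(-12\right) - A}{5} = - \frac{6}{5} + \frac{-24 - A}{5} = - \frac{6}{5} - \left(\frac{24}{5} + \frac{A}{5}\right) = -6 - \frac{A}{5}$)
$\left(17476 + h{\left(-154,87 \right)}\right) + b{\left(-177 \right)} = \left(17476 - - \frac{124}{5}\right) - 177 \left(-18 - 177\right) = \left(17476 + \left(-6 + \frac{154}{5}\right)\right) - -34515 = \left(17476 + \frac{124}{5}\right) + 34515 = \frac{87504}{5} + 34515 = \frac{260079}{5}$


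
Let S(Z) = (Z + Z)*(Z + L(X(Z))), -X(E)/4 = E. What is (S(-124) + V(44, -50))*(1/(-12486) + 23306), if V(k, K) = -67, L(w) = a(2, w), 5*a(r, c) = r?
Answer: 8900428497247/12486 ≈ 7.1283e+8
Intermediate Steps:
a(r, c) = r/5
X(E) = -4*E
L(w) = 2/5 (L(w) = (1/5)*2 = 2/5)
S(Z) = 2*Z*(2/5 + Z) (S(Z) = (Z + Z)*(Z + 2/5) = (2*Z)*(2/5 + Z) = 2*Z*(2/5 + Z))
(S(-124) + V(44, -50))*(1/(-12486) + 23306) = ((2/5)*(-124)*(2 + 5*(-124)) - 67)*(1/(-12486) + 23306) = ((2/5)*(-124)*(2 - 620) - 67)*(-1/12486 + 23306) = ((2/5)*(-124)*(-618) - 67)*(290998715/12486) = (153264/5 - 67)*(290998715/12486) = (152929/5)*(290998715/12486) = 8900428497247/12486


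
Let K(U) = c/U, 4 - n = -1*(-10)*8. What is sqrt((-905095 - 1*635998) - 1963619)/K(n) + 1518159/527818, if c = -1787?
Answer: 1518159/527818 + 152*I*sqrt(876178)/1787 ≈ 2.8763 + 79.619*I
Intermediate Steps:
n = -76 (n = 4 - (-1*(-10))*8 = 4 - 10*8 = 4 - 1*80 = 4 - 80 = -76)
K(U) = -1787/U
sqrt((-905095 - 1*635998) - 1963619)/K(n) + 1518159/527818 = sqrt((-905095 - 1*635998) - 1963619)/((-1787/(-76))) + 1518159/527818 = sqrt((-905095 - 635998) - 1963619)/((-1787*(-1/76))) + 1518159*(1/527818) = sqrt(-1541093 - 1963619)/(1787/76) + 1518159/527818 = sqrt(-3504712)*(76/1787) + 1518159/527818 = (2*I*sqrt(876178))*(76/1787) + 1518159/527818 = 152*I*sqrt(876178)/1787 + 1518159/527818 = 1518159/527818 + 152*I*sqrt(876178)/1787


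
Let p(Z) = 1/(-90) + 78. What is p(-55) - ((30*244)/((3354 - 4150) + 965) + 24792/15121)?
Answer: 7597895411/229990410 ≈ 33.036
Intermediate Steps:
p(Z) = 7019/90 (p(Z) = -1/90 + 78 = 7019/90)
p(-55) - ((30*244)/((3354 - 4150) + 965) + 24792/15121) = 7019/90 - ((30*244)/((3354 - 4150) + 965) + 24792/15121) = 7019/90 - (7320/(-796 + 965) + 24792*(1/15121)) = 7019/90 - (7320/169 + 24792/15121) = 7019/90 - 1*114875568/2555449 = 7019/90 - 114875568/2555449 = 7597895411/229990410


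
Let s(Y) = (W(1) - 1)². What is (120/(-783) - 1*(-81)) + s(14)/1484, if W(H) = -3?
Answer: 7829515/96831 ≈ 80.858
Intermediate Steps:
s(Y) = 16 (s(Y) = (-3 - 1)² = (-4)² = 16)
(120/(-783) - 1*(-81)) + s(14)/1484 = (120/(-783) - 1*(-81)) + 16/1484 = (120*(-1/783) + 81) + (1/1484)*16 = (-40/261 + 81) + 4/371 = 21101/261 + 4/371 = 7829515/96831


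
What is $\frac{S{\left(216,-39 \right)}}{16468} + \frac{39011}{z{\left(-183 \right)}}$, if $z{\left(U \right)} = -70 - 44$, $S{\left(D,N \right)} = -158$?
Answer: $- \frac{80306395}{234669} \approx -342.21$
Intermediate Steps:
$z{\left(U \right)} = -114$
$\frac{S{\left(216,-39 \right)}}{16468} + \frac{39011}{z{\left(-183 \right)}} = - \frac{158}{16468} + \frac{39011}{-114} = \left(-158\right) \frac{1}{16468} + 39011 \left(- \frac{1}{114}\right) = - \frac{79}{8234} - \frac{39011}{114} = - \frac{80306395}{234669}$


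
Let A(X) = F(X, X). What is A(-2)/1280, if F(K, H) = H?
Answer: -1/640 ≈ -0.0015625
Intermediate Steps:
A(X) = X
A(-2)/1280 = -2/1280 = (1/1280)*(-2) = -1/640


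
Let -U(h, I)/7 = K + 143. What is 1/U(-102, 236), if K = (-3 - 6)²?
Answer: -1/1568 ≈ -0.00063775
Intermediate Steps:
K = 81 (K = (-9)² = 81)
U(h, I) = -1568 (U(h, I) = -7*(81 + 143) = -7*224 = -1568)
1/U(-102, 236) = 1/(-1568) = -1/1568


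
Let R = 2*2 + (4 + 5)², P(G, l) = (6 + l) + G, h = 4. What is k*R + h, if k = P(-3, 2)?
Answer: 429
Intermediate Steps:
P(G, l) = 6 + G + l
R = 85 (R = 4 + 9² = 4 + 81 = 85)
k = 5 (k = 6 - 3 + 2 = 5)
k*R + h = 5*85 + 4 = 425 + 4 = 429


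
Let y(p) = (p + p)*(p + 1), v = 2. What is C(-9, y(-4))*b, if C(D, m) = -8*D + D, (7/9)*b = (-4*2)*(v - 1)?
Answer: -648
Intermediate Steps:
b = -72/7 (b = 9*((-4*2)*(2 - 1))/7 = 9*(-8*1)/7 = (9/7)*(-8) = -72/7 ≈ -10.286)
y(p) = 2*p*(1 + p) (y(p) = (2*p)*(1 + p) = 2*p*(1 + p))
C(D, m) = -7*D
C(-9, y(-4))*b = -7*(-9)*(-72/7) = 63*(-72/7) = -648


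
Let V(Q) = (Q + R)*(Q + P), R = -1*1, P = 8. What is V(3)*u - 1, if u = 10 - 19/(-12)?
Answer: 1523/6 ≈ 253.83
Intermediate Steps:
R = -1
V(Q) = (-1 + Q)*(8 + Q) (V(Q) = (Q - 1)*(Q + 8) = (-1 + Q)*(8 + Q))
u = 139/12 (u = 10 - 19*(-1/12) = 10 + 19/12 = 139/12 ≈ 11.583)
V(3)*u - 1 = (-8 + 3**2 + 7*3)*(139/12) - 1 = (-8 + 9 + 21)*(139/12) - 1 = 22*(139/12) - 1 = 1529/6 - 1 = 1523/6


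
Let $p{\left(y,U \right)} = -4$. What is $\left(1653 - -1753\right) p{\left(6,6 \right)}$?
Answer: $-13624$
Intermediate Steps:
$\left(1653 - -1753\right) p{\left(6,6 \right)} = \left(1653 - -1753\right) \left(-4\right) = \left(1653 + 1753\right) \left(-4\right) = 3406 \left(-4\right) = -13624$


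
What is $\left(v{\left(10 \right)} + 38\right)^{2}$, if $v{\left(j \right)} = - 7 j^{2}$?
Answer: $438244$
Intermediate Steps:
$\left(v{\left(10 \right)} + 38\right)^{2} = \left(- 7 \cdot 10^{2} + 38\right)^{2} = \left(\left(-7\right) 100 + 38\right)^{2} = \left(-700 + 38\right)^{2} = \left(-662\right)^{2} = 438244$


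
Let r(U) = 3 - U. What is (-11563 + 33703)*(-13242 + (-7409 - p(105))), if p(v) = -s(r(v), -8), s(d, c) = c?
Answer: -457390260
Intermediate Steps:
p(v) = 8 (p(v) = -1*(-8) = 8)
(-11563 + 33703)*(-13242 + (-7409 - p(105))) = (-11563 + 33703)*(-13242 + (-7409 - 1*8)) = 22140*(-13242 + (-7409 - 8)) = 22140*(-13242 - 7417) = 22140*(-20659) = -457390260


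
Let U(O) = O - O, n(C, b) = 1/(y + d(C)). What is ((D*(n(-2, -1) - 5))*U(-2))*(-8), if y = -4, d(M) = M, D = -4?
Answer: 0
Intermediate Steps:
n(C, b) = 1/(-4 + C)
U(O) = 0
((D*(n(-2, -1) - 5))*U(-2))*(-8) = (-4*(1/(-4 - 2) - 5)*0)*(-8) = (-4*(1/(-6) - 5)*0)*(-8) = (-4*(-⅙ - 5)*0)*(-8) = (-4*(-31/6)*0)*(-8) = ((62/3)*0)*(-8) = 0*(-8) = 0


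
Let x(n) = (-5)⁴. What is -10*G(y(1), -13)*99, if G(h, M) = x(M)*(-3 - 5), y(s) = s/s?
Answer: 4950000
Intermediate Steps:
x(n) = 625
y(s) = 1
G(h, M) = -5000 (G(h, M) = 625*(-3 - 5) = 625*(-8) = -5000)
-10*G(y(1), -13)*99 = -10*(-5000)*99 = 50000*99 = 4950000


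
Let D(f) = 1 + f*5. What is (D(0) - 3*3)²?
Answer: 64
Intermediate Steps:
D(f) = 1 + 5*f
(D(0) - 3*3)² = ((1 + 5*0) - 3*3)² = ((1 + 0) - 9)² = (1 - 9)² = (-8)² = 64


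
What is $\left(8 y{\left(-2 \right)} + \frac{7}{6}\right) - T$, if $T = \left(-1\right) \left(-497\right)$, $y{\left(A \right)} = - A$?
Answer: $- \frac{2879}{6} \approx -479.83$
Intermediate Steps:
$T = 497$
$\left(8 y{\left(-2 \right)} + \frac{7}{6}\right) - T = \left(8 \left(\left(-1\right) \left(-2\right)\right) + \frac{7}{6}\right) - 497 = \left(8 \cdot 2 + 7 \cdot \frac{1}{6}\right) - 497 = \left(16 + \frac{7}{6}\right) - 497 = \frac{103}{6} - 497 = - \frac{2879}{6}$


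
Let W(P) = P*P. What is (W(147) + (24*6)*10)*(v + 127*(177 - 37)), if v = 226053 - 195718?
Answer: 1109002635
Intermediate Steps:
W(P) = P²
v = 30335
(W(147) + (24*6)*10)*(v + 127*(177 - 37)) = (147² + (24*6)*10)*(30335 + 127*(177 - 37)) = (21609 + 144*10)*(30335 + 127*140) = (21609 + 1440)*(30335 + 17780) = 23049*48115 = 1109002635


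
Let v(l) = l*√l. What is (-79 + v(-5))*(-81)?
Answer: 6399 + 405*I*√5 ≈ 6399.0 + 905.61*I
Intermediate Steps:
v(l) = l^(3/2)
(-79 + v(-5))*(-81) = (-79 + (-5)^(3/2))*(-81) = (-79 - 5*I*√5)*(-81) = 6399 + 405*I*√5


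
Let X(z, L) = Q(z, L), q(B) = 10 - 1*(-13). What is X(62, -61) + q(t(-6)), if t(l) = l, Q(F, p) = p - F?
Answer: -100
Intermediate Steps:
q(B) = 23 (q(B) = 10 + 13 = 23)
X(z, L) = L - z
X(62, -61) + q(t(-6)) = (-61 - 1*62) + 23 = (-61 - 62) + 23 = -123 + 23 = -100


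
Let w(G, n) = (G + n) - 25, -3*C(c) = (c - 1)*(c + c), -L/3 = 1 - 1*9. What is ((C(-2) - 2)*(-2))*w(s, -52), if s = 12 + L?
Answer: -492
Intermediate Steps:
L = 24 (L = -3*(1 - 1*9) = -3*(1 - 9) = -3*(-8) = 24)
s = 36 (s = 12 + 24 = 36)
C(c) = -2*c*(-1 + c)/3 (C(c) = -(c - 1)*(c + c)/3 = -(-1 + c)*2*c/3 = -2*c*(-1 + c)/3)
w(G, n) = -25 + G + n
((C(-2) - 2)*(-2))*w(s, -52) = (((⅔)*(-2)*(1 - 1*(-2)) - 2)*(-2))*(-25 + 36 - 52) = (((⅔)*(-2)*(1 + 2) - 2)*(-2))*(-41) = (((⅔)*(-2)*3 - 2)*(-2))*(-41) = ((-4 - 2)*(-2))*(-41) = -6*(-2)*(-41) = 12*(-41) = -492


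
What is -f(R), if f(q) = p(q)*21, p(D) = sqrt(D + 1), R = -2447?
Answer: -21*I*sqrt(2446) ≈ -1038.6*I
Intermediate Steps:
p(D) = sqrt(1 + D)
f(q) = 21*sqrt(1 + q) (f(q) = sqrt(1 + q)*21 = 21*sqrt(1 + q))
-f(R) = -21*sqrt(1 - 2447) = -21*sqrt(-2446) = -21*I*sqrt(2446)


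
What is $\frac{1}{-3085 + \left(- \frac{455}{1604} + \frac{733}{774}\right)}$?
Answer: $- \frac{620748}{1914595799} \approx -0.00032422$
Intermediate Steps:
$\frac{1}{-3085 + \left(- \frac{455}{1604} + \frac{733}{774}\right)} = \frac{1}{-3085 + \frac{411781}{620748}} = \frac{1}{- \frac{1914595799}{620748}} = - \frac{620748}{1914595799}$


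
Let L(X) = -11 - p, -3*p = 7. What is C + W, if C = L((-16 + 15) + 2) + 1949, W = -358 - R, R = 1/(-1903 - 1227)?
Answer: 14858113/9390 ≈ 1582.3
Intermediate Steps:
R = -1/3130 (R = 1/(-3130) = -1/3130 ≈ -0.00031949)
W = -1120539/3130 (W = -358 - 1*(-1/3130) = -358 + 1/3130 = -1120539/3130 ≈ -358.00)
p = -7/3 (p = -⅓*7 = -7/3 ≈ -2.3333)
L(X) = -26/3 (L(X) = -11 - 1*(-7/3) = -11 + 7/3 = -26/3)
C = 5821/3 (C = -26/3 + 1949 = 5821/3 ≈ 1940.3)
C + W = 5821/3 - 1120539/3130 = 14858113/9390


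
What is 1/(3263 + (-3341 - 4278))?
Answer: -1/4356 ≈ -0.00022957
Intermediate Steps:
1/(3263 + (-3341 - 4278)) = 1/(3263 - 7619) = 1/(-4356) = -1/4356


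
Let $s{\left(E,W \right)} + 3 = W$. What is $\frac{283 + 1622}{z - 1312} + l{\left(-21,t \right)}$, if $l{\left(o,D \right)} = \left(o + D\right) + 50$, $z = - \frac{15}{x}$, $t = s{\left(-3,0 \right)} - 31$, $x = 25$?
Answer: $- \frac{42340}{6563} \approx -6.4513$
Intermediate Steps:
$s{\left(E,W \right)} = -3 + W$
$t = -34$ ($t = \left(-3 + 0\right) - 31 = -3 - 31 = -34$)
$z = - \frac{3}{5}$ ($z = - \frac{15}{25} = \left(-15\right) \frac{1}{25} = - \frac{3}{5} \approx -0.6$)
$l{\left(o,D \right)} = 50 + D + o$ ($l{\left(o,D \right)} = \left(D + o\right) + 50 = 50 + D + o$)
$\frac{283 + 1622}{z - 1312} + l{\left(-21,t \right)} = \frac{283 + 1622}{- \frac{3}{5} - 1312} - 5 = \frac{1905}{- \frac{6563}{5}} - 5 = 1905 \left(- \frac{5}{6563}\right) - 5 = - \frac{9525}{6563} - 5 = - \frac{42340}{6563}$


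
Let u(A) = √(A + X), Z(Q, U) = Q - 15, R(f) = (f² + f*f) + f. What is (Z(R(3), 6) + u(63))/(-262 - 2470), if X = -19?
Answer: -3/1366 - √11/1366 ≈ -0.0046242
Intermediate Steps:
R(f) = f + 2*f² (R(f) = (f² + f²) + f = 2*f² + f = f + 2*f²)
Z(Q, U) = -15 + Q
u(A) = √(-19 + A) (u(A) = √(A - 19) = √(-19 + A))
(Z(R(3), 6) + u(63))/(-262 - 2470) = ((-15 + 3*(1 + 2*3)) + √(-19 + 63))/(-262 - 2470) = ((-15 + 3*(1 + 6)) + √44)/(-2732) = ((-15 + 3*7) + 2*√11)*(-1/2732) = ((-15 + 21) + 2*√11)*(-1/2732) = (6 + 2*√11)*(-1/2732) = -3/1366 - √11/1366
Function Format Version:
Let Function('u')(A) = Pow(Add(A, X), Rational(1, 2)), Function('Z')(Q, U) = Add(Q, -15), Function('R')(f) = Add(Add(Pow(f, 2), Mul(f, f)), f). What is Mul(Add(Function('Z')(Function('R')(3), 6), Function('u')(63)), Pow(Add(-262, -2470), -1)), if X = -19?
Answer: Add(Rational(-3, 1366), Mul(Rational(-1, 1366), Pow(11, Rational(1, 2)))) ≈ -0.0046242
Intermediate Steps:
Function('R')(f) = Add(f, Mul(2, Pow(f, 2))) (Function('R')(f) = Add(Add(Pow(f, 2), Pow(f, 2)), f) = Add(Mul(2, Pow(f, 2)), f) = Add(f, Mul(2, Pow(f, 2))))
Function('Z')(Q, U) = Add(-15, Q)
Function('u')(A) = Pow(Add(-19, A), Rational(1, 2)) (Function('u')(A) = Pow(Add(A, -19), Rational(1, 2)) = Pow(Add(-19, A), Rational(1, 2)))
Mul(Add(Function('Z')(Function('R')(3), 6), Function('u')(63)), Pow(Add(-262, -2470), -1)) = Mul(Add(Add(-15, Mul(3, Add(1, Mul(2, 3)))), Pow(Add(-19, 63), Rational(1, 2))), Pow(Add(-262, -2470), -1)) = Mul(Add(Add(-15, Mul(3, Add(1, 6))), Pow(44, Rational(1, 2))), Pow(-2732, -1)) = Mul(Add(Add(-15, Mul(3, 7)), Mul(2, Pow(11, Rational(1, 2)))), Rational(-1, 2732)) = Mul(Add(Add(-15, 21), Mul(2, Pow(11, Rational(1, 2)))), Rational(-1, 2732)) = Mul(Add(6, Mul(2, Pow(11, Rational(1, 2)))), Rational(-1, 2732)) = Add(Rational(-3, 1366), Mul(Rational(-1, 1366), Pow(11, Rational(1, 2))))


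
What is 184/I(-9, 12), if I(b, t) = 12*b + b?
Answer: -184/117 ≈ -1.5726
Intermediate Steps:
I(b, t) = 13*b
184/I(-9, 12) = 184/((13*(-9))) = 184/(-117) = 184*(-1/117) = -184/117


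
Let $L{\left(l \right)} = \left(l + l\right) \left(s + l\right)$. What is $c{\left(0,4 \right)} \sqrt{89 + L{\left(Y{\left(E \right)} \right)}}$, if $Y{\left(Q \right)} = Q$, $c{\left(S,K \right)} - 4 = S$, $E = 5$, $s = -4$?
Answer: $12 \sqrt{11} \approx 39.799$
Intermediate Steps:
$c{\left(S,K \right)} = 4 + S$
$L{\left(l \right)} = 2 l \left(-4 + l\right)$ ($L{\left(l \right)} = \left(l + l\right) \left(-4 + l\right) = 2 l \left(-4 + l\right)$)
$c{\left(0,4 \right)} \sqrt{89 + L{\left(Y{\left(E \right)} \right)}} = \left(4 + 0\right) \sqrt{89 + 2 \cdot 5 \left(-4 + 5\right)} = 4 \sqrt{89 + 2 \cdot 5 \cdot 1} = 4 \sqrt{89 + 10} = 4 \sqrt{99} = 4 \cdot 3 \sqrt{11} = 12 \sqrt{11}$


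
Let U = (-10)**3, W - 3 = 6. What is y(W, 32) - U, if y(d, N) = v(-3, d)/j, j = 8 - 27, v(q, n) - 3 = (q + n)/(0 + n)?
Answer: 56989/57 ≈ 999.81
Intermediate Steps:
W = 9 (W = 3 + 6 = 9)
U = -1000
v(q, n) = 3 + (n + q)/n (v(q, n) = 3 + (q + n)/(0 + n) = 3 + (n + q)/n)
j = -19
y(d, N) = -4/19 + 3/(19*d) (y(d, N) = (4 - 3/d)/(-19) = (4 - 3/d)*(-1/19) = -4/19 + 3/(19*d))
y(W, 32) - U = (1/19)*(3 - 4*9)/9 - 1*(-1000) = (1/19)*(1/9)*(3 - 36) + 1000 = (1/19)*(1/9)*(-33) + 1000 = -11/57 + 1000 = 56989/57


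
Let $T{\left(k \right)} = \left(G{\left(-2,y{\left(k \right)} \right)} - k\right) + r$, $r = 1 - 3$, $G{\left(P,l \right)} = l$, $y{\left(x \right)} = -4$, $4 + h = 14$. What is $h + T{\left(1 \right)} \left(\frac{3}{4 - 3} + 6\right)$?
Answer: $-53$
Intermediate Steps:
$h = 10$ ($h = -4 + 14 = 10$)
$r = -2$
$T{\left(k \right)} = -6 - k$ ($T{\left(k \right)} = \left(-4 - k\right) - 2 = -6 - k$)
$h + T{\left(1 \right)} \left(\frac{3}{4 - 3} + 6\right) = 10 + \left(-6 - 1\right) \left(\frac{3}{4 - 3} + 6\right) = 10 + \left(-6 - 1\right) \left(\frac{3}{1} + 6\right) = 10 - 7 \left(3 \cdot 1 + 6\right) = 10 - 7 \left(3 + 6\right) = 10 - 63 = -53$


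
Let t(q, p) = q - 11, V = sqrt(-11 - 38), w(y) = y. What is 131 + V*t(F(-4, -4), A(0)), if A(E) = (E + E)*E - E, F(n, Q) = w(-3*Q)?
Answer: 131 + 7*I ≈ 131.0 + 7.0*I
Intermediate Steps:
F(n, Q) = -3*Q
V = 7*I (V = sqrt(-49) = 7*I ≈ 7.0*I)
A(E) = -E + 2*E**2 (A(E) = (2*E)*E - E = 2*E**2 - E = -E + 2*E**2)
t(q, p) = -11 + q
131 + V*t(F(-4, -4), A(0)) = 131 + (7*I)*(-11 - 3*(-4)) = 131 + (7*I)*(-11 + 12) = 131 + (7*I)*1 = 131 + 7*I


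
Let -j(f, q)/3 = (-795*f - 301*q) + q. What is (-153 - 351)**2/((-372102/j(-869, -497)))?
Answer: 106681004640/62017 ≈ 1.7202e+6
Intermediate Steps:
j(f, q) = 900*q + 2385*f (j(f, q) = -3*((-795*f - 301*q) + q) = -3*(-795*f - 300*q) = 900*q + 2385*f)
(-153 - 351)**2/((-372102/j(-869, -497))) = (-153 - 351)**2/((-372102/(900*(-497) + 2385*(-869)))) = (-504)**2/((-372102/(-447300 - 2072565))) = 254016/((-372102/(-2519865))) = 254016/((-372102*(-1/2519865))) = 254016/(124034/839955) = 254016*(839955/124034) = 106681004640/62017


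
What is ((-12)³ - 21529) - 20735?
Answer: -43992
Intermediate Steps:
((-12)³ - 21529) - 20735 = (-1728 - 21529) - 20735 = -23257 - 20735 = -43992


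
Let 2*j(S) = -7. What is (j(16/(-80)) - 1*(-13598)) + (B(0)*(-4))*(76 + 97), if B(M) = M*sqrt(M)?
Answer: 27189/2 ≈ 13595.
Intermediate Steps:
B(M) = M**(3/2)
j(S) = -7/2 (j(S) = (1/2)*(-7) = -7/2)
(j(16/(-80)) - 1*(-13598)) + (B(0)*(-4))*(76 + 97) = (-7/2 - 1*(-13598)) + (0**(3/2)*(-4))*(76 + 97) = (-7/2 + 13598) + (0*(-4))*173 = 27189/2 + 0*173 = 27189/2 + 0 = 27189/2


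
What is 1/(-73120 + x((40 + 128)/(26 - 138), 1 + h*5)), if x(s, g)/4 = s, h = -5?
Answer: -1/73126 ≈ -1.3675e-5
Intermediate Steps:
x(s, g) = 4*s
1/(-73120 + x((40 + 128)/(26 - 138), 1 + h*5)) = 1/(-73120 + 4*((40 + 128)/(26 - 138))) = 1/(-73120 + 4*(168/(-112))) = 1/(-73120 + 4*(168*(-1/112))) = 1/(-73120 + 4*(-3/2)) = 1/(-73120 - 6) = 1/(-73126) = -1/73126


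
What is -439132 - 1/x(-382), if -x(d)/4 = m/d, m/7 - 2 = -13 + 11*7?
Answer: -405758159/924 ≈ -4.3913e+5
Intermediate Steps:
m = 462 (m = 14 + 7*(-13 + 11*7) = 14 + 7*(-13 + 77) = 14 + 7*64 = 14 + 448 = 462)
x(d) = -1848/d
-439132 - 1/x(-382) = -439132 - 1/((-1848/(-382))) = -439132 - 1/((-1848*(-1/382))) = -439132 - 1/924/191 = -439132 - 1*191/924 = -439132 - 191/924 = -405758159/924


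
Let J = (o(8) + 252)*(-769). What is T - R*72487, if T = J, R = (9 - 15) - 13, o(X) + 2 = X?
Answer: 1178851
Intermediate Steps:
o(X) = -2 + X
R = -19 (R = -6 - 13 = -19)
J = -198402 (J = ((-2 + 8) + 252)*(-769) = (6 + 252)*(-769) = 258*(-769) = -198402)
T = -198402
T - R*72487 = -198402 - (-19)*72487 = -198402 - 1*(-1377253) = -198402 + 1377253 = 1178851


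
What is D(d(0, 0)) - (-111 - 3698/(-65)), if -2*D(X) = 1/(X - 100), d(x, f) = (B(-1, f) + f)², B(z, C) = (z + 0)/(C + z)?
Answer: 696431/12870 ≈ 54.113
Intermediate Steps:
B(z, C) = z/(C + z)
d(x, f) = (f - 1/(-1 + f))² (d(x, f) = (-1/(f - 1) + f)² = (-1/(-1 + f) + f)² = (f - 1/(-1 + f))²)
D(X) = -1/(2*(-100 + X)) (D(X) = -1/(2*(X - 100)) = -1/(2*(-100 + X)))
D(d(0, 0)) - (-111 - 3698/(-65)) = -1/(-200 + 2*(0 - 1/(-1 + 0))²) - (-111 - 3698/(-65)) = -1/(-200 + 2*(0 - 1/(-1))²) - (-111 - 3698*(-1)/65) = -1/(-200 + 2*(0 - 1*(-1))²) - (-111 - 86*(-43/65)) = -1/(-200 + 2*(0 + 1)²) - (-111 + 3698/65) = -1/(-200 + 2*1²) - 1*(-3517/65) = -1/(-200 + 2*1) + 3517/65 = -1/(-200 + 2) + 3517/65 = -1/(-198) + 3517/65 = -1*(-1/198) + 3517/65 = 1/198 + 3517/65 = 696431/12870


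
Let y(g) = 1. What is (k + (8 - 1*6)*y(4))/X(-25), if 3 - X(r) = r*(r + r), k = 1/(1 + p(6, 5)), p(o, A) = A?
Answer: -13/7482 ≈ -0.0017375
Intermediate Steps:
k = ⅙ (k = 1/(1 + 5) = 1/6 = ⅙ ≈ 0.16667)
X(r) = 3 - 2*r² (X(r) = 3 - r*(r + r) = 3 - r*2*r = 3 - 2*r²)
(k + (8 - 1*6)*y(4))/X(-25) = (⅙ + (8 - 1*6)*1)/(3 - 2*(-25)²) = (⅙ + (8 - 6)*1)/(3 - 2*625) = (⅙ + 2*1)/(3 - 1250) = (⅙ + 2)/(-1247) = (13/6)*(-1/1247) = -13/7482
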